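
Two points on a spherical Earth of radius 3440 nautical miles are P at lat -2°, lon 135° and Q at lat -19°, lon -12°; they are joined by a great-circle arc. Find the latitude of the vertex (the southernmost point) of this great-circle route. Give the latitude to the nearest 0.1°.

The great circle lies in the plane with unit normal n̂ = (p₁ × p₂)/|p₁ × p₂|.
Here n̂_z ≈ -0.824; the vertex latitude is φ_max = arccos|n̂_z| ≈ 34.5°.
Check via Clairaut: cos φ_max = |cos φ₁| · sin C = cos(2.0°)·sin(124.4°) ≈ 0.824, again giving ≈ 34.5°.

≈ -34.5°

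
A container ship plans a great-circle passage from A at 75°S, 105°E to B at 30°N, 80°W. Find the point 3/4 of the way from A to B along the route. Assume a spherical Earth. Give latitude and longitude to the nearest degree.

≈ 4°S, 81°W

The haversine formula gives a central angle δ ≈ 2.355 rad (134.9°) between the endpoints.
Interpolate at f = 3/4 with slerp weights a = sin((1−f)δ)/sin δ ≈ 0.784, b = sin(fδ)/sin δ ≈ 1.386.
p = a·p₁ + b·p₂ ≈ (0.156, -0.986, -0.065); φ = arcsin(p_z) ≈ -3.72°, λ = atan2(p_y, p_x) ≈ -81.02°.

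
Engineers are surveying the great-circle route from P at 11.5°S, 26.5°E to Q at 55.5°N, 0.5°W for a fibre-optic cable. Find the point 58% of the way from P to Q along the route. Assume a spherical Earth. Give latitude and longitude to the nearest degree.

≈ 28°N, 15°E

Write both endpoints as unit vectors p₁, p₂ with components (cos φ cos λ, cos φ sin λ, sin φ).
The central angle between the endpoints is δ = arccos(p₁·p₂) ≈ 1.234 rad (70.7°).
Interpolate at f = 0.58 with slerp weights a = sin((1−f)δ)/sin δ ≈ 0.525, b = sin(fδ)/sin δ ≈ 0.695.
p = a·p₁ + b·p₂ ≈ (0.854, 0.226, 0.468); φ = arcsin(p_z) ≈ 27.93°, λ = atan2(p_y, p_x) ≈ 14.83°.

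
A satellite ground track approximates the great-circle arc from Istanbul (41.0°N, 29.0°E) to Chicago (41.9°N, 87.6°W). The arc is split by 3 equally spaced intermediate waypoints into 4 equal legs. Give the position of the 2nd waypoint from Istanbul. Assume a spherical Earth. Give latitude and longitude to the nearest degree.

The haversine formula gives a central angle δ ≈ 1.383 rad (79.2°) between the endpoints.
Interpolate at f = 2/4 with slerp weights a = sin((1−f)δ)/sin δ ≈ 0.649, b = sin(fδ)/sin δ ≈ 0.649.
p = a·p₁ + b·p₂ ≈ (0.449, -0.245, 0.859); φ = arcsin(p_z) ≈ 59.25°, λ = atan2(p_y, p_x) ≈ -28.66°.

≈ 59°N, 29°W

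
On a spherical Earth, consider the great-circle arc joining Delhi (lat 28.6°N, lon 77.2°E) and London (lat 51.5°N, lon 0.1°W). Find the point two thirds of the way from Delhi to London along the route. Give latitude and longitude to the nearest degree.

Convert each endpoint to a unit vector on the sphere (x = cos φ cos λ, y = cos φ sin λ, z = sin φ).
The central angle between the endpoints is δ = arccos(p₁·p₂) ≈ 1.053 rad (60.3°).
Interpolate at f = 2/3 with slerp weights a = sin((1−f)δ)/sin δ ≈ 0.396, b = sin(fδ)/sin δ ≈ 0.743.
p = a·p₁ + b·p₂ ≈ (0.540, 0.338, 0.771); φ = arcsin(p_z) ≈ 50.45°, λ = atan2(p_y, p_x) ≈ 32.06°.

≈ lat 50°N, lon 32°E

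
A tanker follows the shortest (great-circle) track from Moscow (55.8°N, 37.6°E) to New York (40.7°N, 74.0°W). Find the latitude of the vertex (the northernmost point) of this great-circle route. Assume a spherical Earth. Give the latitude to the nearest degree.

≈ 65°N

The great circle lies in the plane with unit normal n̂ = (p₁ × p₂)/|p₁ × p₂|.
Here n̂_z ≈ -0.429; the vertex latitude is φ_max = arccos|n̂_z| ≈ 64.6°.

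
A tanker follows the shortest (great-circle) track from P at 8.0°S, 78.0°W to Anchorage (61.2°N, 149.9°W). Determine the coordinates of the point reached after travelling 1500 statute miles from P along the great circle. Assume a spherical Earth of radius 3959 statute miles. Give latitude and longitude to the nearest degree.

≈ 11°N, 88°W

Convert each endpoint to a unit vector on the sphere (x = cos φ cos λ, y = cos φ sin λ, z = sin φ).
The central angle between the endpoints is δ = arccos(p₁·p₂) ≈ 1.545 rad (88.5°). The total great-circle distance is δ·R ≈ 1.545 × 3959 ≈ 6115 mi, so the target fraction is f = 1500/6115 ≈ 0.245.
Interpolate at f ≈ 0.245 with slerp weights a = sin((1−f)δ)/sin δ ≈ 0.919, b = sin(fδ)/sin δ ≈ 0.370.
p = a·p₁ + b·p₂ ≈ (0.035, -0.980, 0.196); φ = arcsin(p_z) ≈ 11.32°, λ = atan2(p_y, p_x) ≈ -87.95°.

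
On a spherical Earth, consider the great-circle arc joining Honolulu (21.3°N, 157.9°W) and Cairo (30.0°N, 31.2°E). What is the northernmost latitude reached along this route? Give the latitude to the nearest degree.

≈ 81°N

The great circle lies in the plane with unit normal n̂ = (p₁ × p₂)/|p₁ × p₂|.
Here n̂_z ≈ -0.162; the vertex latitude is φ_max = arccos|n̂_z| ≈ 80.7°.
Check via Clairaut: cos φ_max = |cos φ₁| · sin C = cos(21.3°)·sin(10.0°) ≈ 0.162, again giving ≈ 80.7°.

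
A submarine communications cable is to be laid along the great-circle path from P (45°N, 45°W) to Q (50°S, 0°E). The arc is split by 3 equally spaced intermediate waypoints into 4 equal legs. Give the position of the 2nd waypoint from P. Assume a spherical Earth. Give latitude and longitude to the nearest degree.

Convert each endpoint to a unit vector on the sphere (x = cos φ cos λ, y = cos φ sin λ, z = sin φ).
The central angle between the endpoints is δ = arccos(p₁·p₂) ≈ 1.793 rad (102.7°).
Interpolate at f = 2/4 with slerp weights a = sin((1−f)δ)/sin δ ≈ 0.801, b = sin(fδ)/sin δ ≈ 0.801.
p = a·p₁ + b·p₂ ≈ (0.915, -0.400, -0.047); φ = arcsin(p_z) ≈ -2.71°, λ = atan2(p_y, p_x) ≈ -23.63°.

≈ (3°S, 24°W)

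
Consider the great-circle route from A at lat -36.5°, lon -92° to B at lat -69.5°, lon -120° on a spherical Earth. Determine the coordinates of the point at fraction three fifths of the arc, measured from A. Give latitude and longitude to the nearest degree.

≈ lat -57°, lon -103°

Convert each endpoint to a unit vector on the sphere (x = cos φ cos λ, y = cos φ sin λ, z = sin φ).
The central angle between the endpoints is δ = arccos(p₁·p₂) ≈ 0.634 rad (36.3°).
Interpolate at f = 3/5 with slerp weights a = sin((1−f)δ)/sin δ ≈ 0.424, b = sin(fδ)/sin δ ≈ 0.627.
p = a·p₁ + b·p₂ ≈ (-0.122, -0.530, -0.839); φ = arcsin(p_z) ≈ -57.04°, λ = atan2(p_y, p_x) ≈ -102.92°.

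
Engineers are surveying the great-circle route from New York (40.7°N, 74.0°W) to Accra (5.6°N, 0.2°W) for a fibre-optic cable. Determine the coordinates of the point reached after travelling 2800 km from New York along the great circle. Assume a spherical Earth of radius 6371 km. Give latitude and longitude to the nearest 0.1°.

≈ 33.7°N, 43.5°W

Write both endpoints as unit vectors p₁, p₂ with components (cos φ cos λ, cos φ sin λ, sin φ).
The central angle between the endpoints is δ = arccos(p₁·p₂) ≈ 1.293 rad (74.1°). The total great-circle distance is δ·R ≈ 1.293 × 6371 ≈ 8238 km, so the target fraction is f = 2800/8238 ≈ 0.340.
Interpolate at f ≈ 0.340 with slerp weights a = sin((1−f)δ)/sin δ ≈ 0.784, b = sin(fδ)/sin δ ≈ 0.442.
p = a·p₁ + b·p₂ ≈ (0.604, -0.573, 0.554); φ = arcsin(p_z) ≈ 33.66°, λ = atan2(p_y, p_x) ≈ -43.47°.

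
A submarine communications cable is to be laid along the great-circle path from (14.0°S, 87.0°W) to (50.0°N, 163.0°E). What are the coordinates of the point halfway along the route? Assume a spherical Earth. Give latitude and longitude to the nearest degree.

≈ (29°N, 126°W)

The haversine formula gives a central angle δ ≈ 1.981 rad (113.5°) between the endpoints.
Interpolate at f = 1/2 with slerp weights a = sin((1−f)δ)/sin δ ≈ 0.912, b = sin(fδ)/sin δ ≈ 0.912.
p = a·p₁ + b·p₂ ≈ (-0.514, -0.712, 0.478); φ = arcsin(p_z) ≈ 28.55°, λ = atan2(p_y, p_x) ≈ -125.83°.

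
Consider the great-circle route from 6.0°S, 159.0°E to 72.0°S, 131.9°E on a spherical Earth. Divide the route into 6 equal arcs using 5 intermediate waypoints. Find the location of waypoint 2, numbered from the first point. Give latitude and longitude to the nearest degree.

≈ 28°S, 155°E

Write both endpoints as unit vectors p₁, p₂ with components (cos φ cos λ, cos φ sin λ, sin φ).
The central angle between the endpoints is δ = arccos(p₁·p₂) ≈ 1.189 rad (68.1°).
Interpolate at f = 2/6 with slerp weights a = sin((1−f)δ)/sin δ ≈ 0.767, b = sin(fδ)/sin δ ≈ 0.416.
p = a·p₁ + b·p₂ ≈ (-0.798, 0.369, -0.476); φ = arcsin(p_z) ≈ -28.41°, λ = atan2(p_y, p_x) ≈ 155.18°.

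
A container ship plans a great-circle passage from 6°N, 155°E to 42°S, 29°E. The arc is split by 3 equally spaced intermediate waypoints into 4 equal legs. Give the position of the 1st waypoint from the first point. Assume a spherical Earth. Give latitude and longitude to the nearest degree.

Write both endpoints as unit vectors p₁, p₂ with components (cos φ cos λ, cos φ sin λ, sin φ).
The central angle between the endpoints is δ = arccos(p₁·p₂) ≈ 2.099 rad (120.3°).
Interpolate at f = 1/4 with slerp weights a = sin((1−f)δ)/sin δ ≈ 1.158, b = sin(fδ)/sin δ ≈ 0.580.
p = a·p₁ + b·p₂ ≈ (-0.667, 0.696, -0.267); φ = arcsin(p_z) ≈ -15.50°, λ = atan2(p_y, p_x) ≈ 133.77°.

≈ 16°S, 134°E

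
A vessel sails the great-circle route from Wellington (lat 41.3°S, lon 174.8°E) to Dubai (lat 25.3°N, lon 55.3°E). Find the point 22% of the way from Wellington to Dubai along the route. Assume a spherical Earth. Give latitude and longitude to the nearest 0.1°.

≈ lat 34.7°S, lon 139.8°E

From cos δ = sin φ₁ sin φ₂ + cos φ₁ cos φ₂ cos Δλ, the central angle is δ ≈ 2.235 rad (128.1°).
Interpolate at f = 0.22 with slerp weights a = sin((1−f)δ)/sin δ ≈ 1.251, b = sin(fδ)/sin δ ≈ 0.600.
p = a·p₁ + b·p₂ ≈ (-0.627, 0.531, -0.570); φ = arcsin(p_z) ≈ -34.72°, λ = atan2(p_y, p_x) ≈ 139.77°.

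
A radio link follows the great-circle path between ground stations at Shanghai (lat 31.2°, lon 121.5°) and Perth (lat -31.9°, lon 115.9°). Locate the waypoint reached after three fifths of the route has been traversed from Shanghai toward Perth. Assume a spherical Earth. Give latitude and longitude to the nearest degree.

The haversine formula gives a central angle δ ≈ 1.105 rad (63.3°) between the endpoints.
Interpolate at f = 3/5 with slerp weights a = sin((1−f)δ)/sin δ ≈ 0.479, b = sin(fδ)/sin δ ≈ 0.689.
p = a·p₁ + b·p₂ ≈ (-0.469, 0.875, -0.116); φ = arcsin(p_z) ≈ -6.66°, λ = atan2(p_y, p_x) ≈ 118.21°.

≈ lat -7°, lon 118°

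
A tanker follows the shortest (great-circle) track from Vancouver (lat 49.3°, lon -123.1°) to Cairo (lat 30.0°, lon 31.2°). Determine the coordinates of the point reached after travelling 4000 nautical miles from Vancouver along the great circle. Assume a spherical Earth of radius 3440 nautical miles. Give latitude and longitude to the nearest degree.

Write both endpoints as unit vectors p₁, p₂ with components (cos φ cos λ, cos φ sin λ, sin φ).
The central angle between the endpoints is δ = arccos(p₁·p₂) ≈ 1.701 rad (97.5°). The total great-circle distance is δ·R ≈ 1.701 × 3440 ≈ 5851 nmi, so the target fraction is f = 4000/5851 ≈ 0.684.
Interpolate at f ≈ 0.684 with slerp weights a = sin((1−f)δ)/sin δ ≈ 0.517, b = sin(fδ)/sin δ ≈ 0.926.
p = a·p₁ + b·p₂ ≈ (0.502, 0.133, 0.855); φ = arcsin(p_z) ≈ 58.74°, λ = atan2(p_y, p_x) ≈ 14.84°.

≈ lat 59°, lon 15°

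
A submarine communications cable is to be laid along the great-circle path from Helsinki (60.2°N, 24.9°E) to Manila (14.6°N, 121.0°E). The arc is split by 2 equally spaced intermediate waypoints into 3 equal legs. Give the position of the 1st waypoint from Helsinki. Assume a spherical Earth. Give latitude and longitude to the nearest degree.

Convert each endpoint to a unit vector on the sphere (x = cos φ cos λ, y = cos φ sin λ, z = sin φ).
The central angle between the endpoints is δ = arccos(p₁·p₂) ≈ 1.402 rad (80.3°).
Interpolate at f = 1/3 with slerp weights a = sin((1−f)δ)/sin δ ≈ 0.816, b = sin(fδ)/sin δ ≈ 0.457.
p = a·p₁ + b·p₂ ≈ (0.140, 0.550, 0.823); φ = arcsin(p_z) ≈ 55.43°, λ = atan2(p_y, p_x) ≈ 75.71°.

≈ (55°N, 76°E)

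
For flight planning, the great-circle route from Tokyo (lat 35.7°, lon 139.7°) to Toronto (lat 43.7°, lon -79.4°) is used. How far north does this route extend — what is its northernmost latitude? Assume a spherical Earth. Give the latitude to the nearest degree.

≈ 68°

The great circle lies in the plane with unit normal n̂ = (p₁ × p₂)/|p₁ × p₂|.
Here n̂_z ≈ +0.371; the vertex latitude is φ_max = arccos|n̂_z| ≈ 68.2°.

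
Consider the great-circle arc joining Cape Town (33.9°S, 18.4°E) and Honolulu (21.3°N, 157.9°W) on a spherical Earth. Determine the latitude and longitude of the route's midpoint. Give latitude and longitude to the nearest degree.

The haversine formula gives a central angle δ ≈ 2.914 rad (167.0°) between the endpoints.
Interpolate at f = 1/2 with slerp weights a = sin((1−f)δ)/sin δ ≈ 4.411, b = sin(fδ)/sin δ ≈ 4.411.
p = a·p₁ + b·p₂ ≈ (-0.334, -0.391, -0.858); φ = arcsin(p_z) ≈ -59.09°, λ = atan2(p_y, p_x) ≈ -130.52°.

≈ 59°S, 131°W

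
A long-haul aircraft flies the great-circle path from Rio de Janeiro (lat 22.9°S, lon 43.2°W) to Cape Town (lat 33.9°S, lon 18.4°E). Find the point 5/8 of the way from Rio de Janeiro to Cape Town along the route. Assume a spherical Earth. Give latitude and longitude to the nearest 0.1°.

The haversine formula gives a central angle δ ≈ 0.951 rad (54.5°) between the endpoints.
Interpolate at f = 5/8 with slerp weights a = sin((1−f)δ)/sin δ ≈ 0.429, b = sin(fδ)/sin δ ≈ 0.688.
p = a·p₁ + b·p₂ ≈ (0.830, -0.090, -0.551); φ = arcsin(p_z) ≈ -33.41°, λ = atan2(p_y, p_x) ≈ -6.20°.

≈ lat 33.4°S, lon 6.2°W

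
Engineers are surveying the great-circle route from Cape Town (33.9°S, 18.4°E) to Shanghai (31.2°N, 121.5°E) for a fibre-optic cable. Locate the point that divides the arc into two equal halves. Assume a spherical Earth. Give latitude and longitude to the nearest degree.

Convert each endpoint to a unit vector on the sphere (x = cos φ cos λ, y = cos φ sin λ, z = sin φ).
The central angle between the endpoints is δ = arccos(p₁·p₂) ≈ 2.037 rad (116.7°).
Interpolate at f = 1/2 with slerp weights a = sin((1−f)δ)/sin δ ≈ 0.953, b = sin(fδ)/sin δ ≈ 0.953.
p = a·p₁ + b·p₂ ≈ (0.325, 0.945, -0.038); φ = arcsin(p_z) ≈ -2.17°, λ = atan2(p_y, p_x) ≈ 71.04°.

≈ 2°S, 71°E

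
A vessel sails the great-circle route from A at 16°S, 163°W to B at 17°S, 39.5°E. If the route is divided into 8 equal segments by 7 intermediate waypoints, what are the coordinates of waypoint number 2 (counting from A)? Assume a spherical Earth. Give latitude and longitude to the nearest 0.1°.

Convert each endpoint to a unit vector on the sphere (x = cos φ cos λ, y = cos φ sin λ, z = sin φ).
The central angle between the endpoints is δ = arccos(p₁·p₂) ≈ 2.448 rad (140.2°).
Interpolate at f = 2/8 with slerp weights a = sin((1−f)δ)/sin δ ≈ 1.509, b = sin(fδ)/sin δ ≈ 0.898.
p = a·p₁ + b·p₂ ≈ (-0.724, 0.122, -0.678); φ = arcsin(p_z) ≈ -42.73°, λ = atan2(p_y, p_x) ≈ 170.42°.

≈ 42.7°S, 170.4°E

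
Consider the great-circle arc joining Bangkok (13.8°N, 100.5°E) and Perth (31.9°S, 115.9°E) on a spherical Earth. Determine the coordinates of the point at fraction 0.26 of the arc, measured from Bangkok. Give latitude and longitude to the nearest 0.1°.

≈ (1.9°N, 104.3°E)

From cos δ = sin φ₁ sin φ₂ + cos φ₁ cos φ₂ cos Δλ, the central angle is δ ≈ 0.838 rad (48.0°).
Interpolate at f = 0.26 with slerp weights a = sin((1−f)δ)/sin δ ≈ 0.782, b = sin(fδ)/sin δ ≈ 0.291.
p = a·p₁ + b·p₂ ≈ (-0.246, 0.969, 0.033); φ = arcsin(p_z) ≈ 1.88°, λ = atan2(p_y, p_x) ≈ 104.26°.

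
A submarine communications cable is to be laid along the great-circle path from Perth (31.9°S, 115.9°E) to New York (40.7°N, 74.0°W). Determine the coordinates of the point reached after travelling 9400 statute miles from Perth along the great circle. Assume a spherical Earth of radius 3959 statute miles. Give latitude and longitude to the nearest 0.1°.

The haversine formula gives a central angle δ ≈ 2.935 rad (168.1°) between the endpoints. The total great-circle distance is δ·R ≈ 2.935 × 3959 ≈ 11618 mi, so the target fraction is f = 9400/11618 ≈ 0.809.
Interpolate at f ≈ 0.809 with slerp weights a = sin((1−f)δ)/sin δ ≈ 2.585, b = sin(fδ)/sin δ ≈ 3.377.
p = a·p₁ + b·p₂ ≈ (-0.253, -0.487, 0.836); φ = arcsin(p_z) ≈ 56.73°, λ = atan2(p_y, p_x) ≈ -117.45°.

≈ 56.7°N, 117.5°W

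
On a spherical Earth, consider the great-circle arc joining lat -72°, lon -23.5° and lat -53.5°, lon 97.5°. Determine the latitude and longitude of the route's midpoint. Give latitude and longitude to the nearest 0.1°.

≈ lat -73.8°, lon 66.2°

From cos δ = sin φ₁ sin φ₂ + cos φ₁ cos φ₂ cos Δλ, the central angle is δ ≈ 0.837 rad (47.9°).
Interpolate at f = 1/2 with slerp weights a = sin((1−f)δ)/sin δ ≈ 0.547, b = sin(fδ)/sin δ ≈ 0.547.
p = a·p₁ + b·p₂ ≈ (0.113, 0.255, -0.960); φ = arcsin(p_z) ≈ -73.80°, λ = atan2(p_y, p_x) ≈ 66.20°.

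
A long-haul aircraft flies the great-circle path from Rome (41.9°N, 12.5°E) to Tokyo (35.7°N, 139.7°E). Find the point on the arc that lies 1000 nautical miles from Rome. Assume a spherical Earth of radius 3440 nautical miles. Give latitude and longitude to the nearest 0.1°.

≈ 53.4°N, 30.6°E

The haversine formula gives a central angle δ ≈ 1.547 rad (88.6°) between the endpoints. The total great-circle distance is δ·R ≈ 1.547 × 3440 ≈ 5320 nmi, so the target fraction is f = 1000/5320 ≈ 0.188.
Interpolate at f ≈ 0.188 with slerp weights a = sin((1−f)δ)/sin δ ≈ 0.951, b = sin(fδ)/sin δ ≈ 0.287.
p = a·p₁ + b·p₂ ≈ (0.514, 0.304, 0.802); φ = arcsin(p_z) ≈ 53.37°, λ = atan2(p_y, p_x) ≈ 30.61°.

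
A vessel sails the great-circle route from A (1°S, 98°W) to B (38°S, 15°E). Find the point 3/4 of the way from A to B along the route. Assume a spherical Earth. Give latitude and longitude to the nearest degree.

Convert each endpoint to a unit vector on the sphere (x = cos φ cos λ, y = cos φ sin λ, z = sin φ).
The central angle between the endpoints is δ = arccos(p₁·p₂) ≈ 1.872 rad (107.3°).
Interpolate at f = 3/4 with slerp weights a = sin((1−f)δ)/sin δ ≈ 0.473, b = sin(fδ)/sin δ ≈ 1.033.
p = a·p₁ + b·p₂ ≈ (0.720, -0.257, -0.644); φ = arcsin(p_z) ≈ -40.10°, λ = atan2(p_y, p_x) ≈ -19.65°.

≈ (40°S, 20°W)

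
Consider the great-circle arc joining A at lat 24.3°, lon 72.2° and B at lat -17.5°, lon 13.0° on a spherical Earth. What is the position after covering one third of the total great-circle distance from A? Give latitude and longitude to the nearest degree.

≈ lat 11°, lon 51°

Write both endpoints as unit vectors p₁, p₂ with components (cos φ cos λ, cos φ sin λ, sin φ).
The central angle between the endpoints is δ = arccos(p₁·p₂) ≈ 1.244 rad (71.3°).
Interpolate at f = 1/3 with slerp weights a = sin((1−f)δ)/sin δ ≈ 0.779, b = sin(fδ)/sin δ ≈ 0.425.
p = a·p₁ + b·p₂ ≈ (0.612, 0.767, 0.193); φ = arcsin(p_z) ≈ 11.10°, λ = atan2(p_y, p_x) ≈ 51.40°.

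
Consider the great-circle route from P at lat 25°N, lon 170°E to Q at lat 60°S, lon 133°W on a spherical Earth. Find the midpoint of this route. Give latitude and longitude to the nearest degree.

Write both endpoints as unit vectors p₁, p₂ with components (cos φ cos λ, cos φ sin λ, sin φ).
The central angle between the endpoints is δ = arccos(p₁·p₂) ≈ 1.690 rad (96.8°).
Interpolate at f = 1/2 with slerp weights a = sin((1−f)δ)/sin δ ≈ 0.753, b = sin(fδ)/sin δ ≈ 0.753.
p = a·p₁ + b·p₂ ≈ (-0.929, -0.157, -0.334); φ = arcsin(p_z) ≈ -19.52°, λ = atan2(p_y, p_x) ≈ -170.42°.

≈ lat 20°S, lon 170°W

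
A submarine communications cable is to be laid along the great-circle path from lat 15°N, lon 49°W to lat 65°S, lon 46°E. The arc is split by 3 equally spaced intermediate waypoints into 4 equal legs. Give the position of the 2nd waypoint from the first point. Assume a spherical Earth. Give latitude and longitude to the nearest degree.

≈ lat 32°S, lon 25°W

Write both endpoints as unit vectors p₁, p₂ with components (cos φ cos λ, cos φ sin λ, sin φ).
The central angle between the endpoints is δ = arccos(p₁·p₂) ≈ 1.844 rad (105.7°).
Interpolate at f = 2/4 with slerp weights a = sin((1−f)δ)/sin δ ≈ 0.828, b = sin(fδ)/sin δ ≈ 0.828.
p = a·p₁ + b·p₂ ≈ (0.768, -0.352, -0.536); φ = arcsin(p_z) ≈ -32.41°, λ = atan2(p_y, p_x) ≈ -24.62°.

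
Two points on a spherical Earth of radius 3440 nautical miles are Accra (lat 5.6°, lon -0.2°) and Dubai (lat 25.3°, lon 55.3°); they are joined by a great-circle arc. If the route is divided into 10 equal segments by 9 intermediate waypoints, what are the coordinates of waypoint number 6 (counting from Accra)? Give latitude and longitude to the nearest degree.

Convert each endpoint to a unit vector on the sphere (x = cos φ cos λ, y = cos φ sin λ, z = sin φ).
The central angle between the endpoints is δ = arccos(p₁·p₂) ≈ 0.987 rad (56.5°).
Interpolate at f = 6/10 with slerp weights a = sin((1−f)δ)/sin δ ≈ 0.461, b = sin(fδ)/sin δ ≈ 0.669.
p = a·p₁ + b·p₂ ≈ (0.803, 0.496, 0.331); φ = arcsin(p_z) ≈ 19.32°, λ = atan2(p_y, p_x) ≈ 31.68°.

≈ lat 19°, lon 32°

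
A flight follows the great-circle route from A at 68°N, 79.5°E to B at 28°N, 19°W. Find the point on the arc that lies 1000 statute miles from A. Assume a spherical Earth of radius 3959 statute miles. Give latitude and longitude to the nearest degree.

From cos δ = sin φ₁ sin φ₂ + cos φ₁ cos φ₂ cos Δλ, the central angle is δ ≈ 1.174 rad (67.3°). The total great-circle distance is δ·R ≈ 1.174 × 3959 ≈ 4648 mi, so the target fraction is f = 1000/4648 ≈ 0.215.
Interpolate at f ≈ 0.215 with slerp weights a = sin((1−f)δ)/sin δ ≈ 0.864, b = sin(fδ)/sin δ ≈ 0.271.
p = a·p₁ + b·p₂ ≈ (0.285, 0.240, 0.928); φ = arcsin(p_z) ≈ 68.11°, λ = atan2(p_y, p_x) ≈ 40.11°.

≈ 68°N, 40°E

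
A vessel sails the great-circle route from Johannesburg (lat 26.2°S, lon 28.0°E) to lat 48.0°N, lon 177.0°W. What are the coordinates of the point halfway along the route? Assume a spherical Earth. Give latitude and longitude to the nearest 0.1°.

≈ lat 36.6°N, lon 72.2°E

The haversine formula gives a central angle δ ≈ 2.631 rad (150.7°) between the endpoints.
Interpolate at f = 1/2 with slerp weights a = sin((1−f)δ)/sin δ ≈ 1.978, b = sin(fδ)/sin δ ≈ 1.978.
p = a·p₁ + b·p₂ ≈ (0.245, 0.764, 0.597); φ = arcsin(p_z) ≈ 36.63°, λ = atan2(p_y, p_x) ≈ 72.20°.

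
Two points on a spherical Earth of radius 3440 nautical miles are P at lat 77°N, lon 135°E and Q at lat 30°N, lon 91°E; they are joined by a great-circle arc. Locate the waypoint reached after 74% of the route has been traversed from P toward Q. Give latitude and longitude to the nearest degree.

Write both endpoints as unit vectors p₁, p₂ with components (cos φ cos λ, cos φ sin λ, sin φ).
The central angle between the endpoints is δ = arccos(p₁·p₂) ≈ 0.893 rad (51.1°).
Interpolate at f = 0.74 with slerp weights a = sin((1−f)δ)/sin δ ≈ 0.295, b = sin(fδ)/sin δ ≈ 0.788.
p = a·p₁ + b·p₂ ≈ (-0.059, 0.729, 0.682); φ = arcsin(p_z) ≈ 42.98°, λ = atan2(p_y, p_x) ≈ 94.62°.

≈ lat 43°N, lon 95°E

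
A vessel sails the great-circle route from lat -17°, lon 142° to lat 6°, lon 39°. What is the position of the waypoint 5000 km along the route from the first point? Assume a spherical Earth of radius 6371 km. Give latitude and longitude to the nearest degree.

≈ lat -11°, lon 96°

Write both endpoints as unit vectors p₁, p₂ with components (cos φ cos λ, cos φ sin λ, sin φ).
The central angle between the endpoints is δ = arccos(p₁·p₂) ≈ 1.818 rad (104.2°). The total great-circle distance is δ·R ≈ 1.818 × 6371 ≈ 11581 km, so the target fraction is f = 5000/11581 ≈ 0.432.
Interpolate at f ≈ 0.432 with slerp weights a = sin((1−f)δ)/sin δ ≈ 0.886, b = sin(fδ)/sin δ ≈ 0.729.
p = a·p₁ + b·p₂ ≈ (-0.104, 0.978, -0.183); φ = arcsin(p_z) ≈ -10.53°, λ = atan2(p_y, p_x) ≈ 96.08°.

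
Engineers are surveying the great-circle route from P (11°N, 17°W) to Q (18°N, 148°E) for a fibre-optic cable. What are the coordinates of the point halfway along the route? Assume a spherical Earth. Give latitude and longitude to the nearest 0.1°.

≈ (63.1°N, 58.6°E)

Write both endpoints as unit vectors p₁, p₂ with components (cos φ cos λ, cos φ sin λ, sin φ).
The central angle between the endpoints is δ = arccos(p₁·p₂) ≈ 2.573 rad (147.4°).
Interpolate at f = 1/2 with slerp weights a = sin((1−f)δ)/sin δ ≈ 1.783, b = sin(fδ)/sin δ ≈ 1.783.
p = a·p₁ + b·p₂ ≈ (0.236, 0.387, 0.891); φ = arcsin(p_z) ≈ 63.05°, λ = atan2(p_y, p_x) ≈ 58.65°.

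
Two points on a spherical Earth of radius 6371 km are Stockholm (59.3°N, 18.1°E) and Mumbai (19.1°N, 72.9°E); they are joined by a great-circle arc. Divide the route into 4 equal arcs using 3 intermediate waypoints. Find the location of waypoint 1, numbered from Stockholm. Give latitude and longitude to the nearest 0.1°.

The haversine formula gives a central angle δ ≈ 0.977 rad (56.0°) between the endpoints.
Interpolate at f = 1/4 with slerp weights a = sin((1−f)δ)/sin δ ≈ 0.807, b = sin(fδ)/sin δ ≈ 0.292.
p = a·p₁ + b·p₂ ≈ (0.473, 0.392, 0.789); φ = arcsin(p_z) ≈ 52.13°, λ = atan2(p_y, p_x) ≈ 39.63°.

≈ 52.1°N, 39.6°E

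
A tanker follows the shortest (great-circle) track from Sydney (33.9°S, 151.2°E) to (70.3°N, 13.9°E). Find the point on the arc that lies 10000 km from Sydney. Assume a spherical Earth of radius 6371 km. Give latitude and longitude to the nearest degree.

From cos δ = sin φ₁ sin φ₂ + cos φ₁ cos φ₂ cos Δλ, the central angle is δ ≈ 2.390 rad (136.9°). The total great-circle distance is δ·R ≈ 2.390 × 6371 ≈ 15228 km, so the target fraction is f = 10000/15228 ≈ 0.657.
Interpolate at f ≈ 0.657 with slerp weights a = sin((1−f)δ)/sin δ ≈ 1.072, b = sin(fδ)/sin δ ≈ 1.465.
p = a·p₁ + b·p₂ ≈ (-0.300, 0.547, 0.781); φ = arcsin(p_z) ≈ 51.39°, λ = atan2(p_y, p_x) ≈ 118.74°.

≈ (51°N, 119°E)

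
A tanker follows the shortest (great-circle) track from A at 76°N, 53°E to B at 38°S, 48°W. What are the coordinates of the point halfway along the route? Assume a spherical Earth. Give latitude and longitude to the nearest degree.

Convert each endpoint to a unit vector on the sphere (x = cos φ cos λ, y = cos φ sin λ, z = sin φ).
The central angle between the endpoints is δ = arccos(p₁·p₂) ≈ 2.257 rad (129.3°).
Interpolate at f = 1/2 with slerp weights a = sin((1−f)δ)/sin δ ≈ 1.168, b = sin(fδ)/sin δ ≈ 1.168.
p = a·p₁ + b·p₂ ≈ (0.786, -0.458, 0.414); φ = arcsin(p_z) ≈ 24.48°, λ = atan2(p_y, p_x) ≈ -30.25°.

≈ 24°N, 30°W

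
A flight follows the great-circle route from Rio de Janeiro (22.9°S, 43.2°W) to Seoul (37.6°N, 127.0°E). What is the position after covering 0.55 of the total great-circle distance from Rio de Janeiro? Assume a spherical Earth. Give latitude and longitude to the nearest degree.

Convert each endpoint to a unit vector on the sphere (x = cos φ cos λ, y = cos φ sin λ, z = sin φ).
The central angle between the endpoints is δ = arccos(p₁·p₂) ≈ 2.846 rad (163.1°).
Interpolate at f = 0.55 with slerp weights a = sin((1−f)δ)/sin δ ≈ 3.289, b = sin(fδ)/sin δ ≈ 3.432.
p = a·p₁ + b·p₂ ≈ (0.572, 0.098, 0.814); φ = arcsin(p_z) ≈ 54.53°, λ = atan2(p_y, p_x) ≈ 9.70°.

≈ (55°N, 10°E)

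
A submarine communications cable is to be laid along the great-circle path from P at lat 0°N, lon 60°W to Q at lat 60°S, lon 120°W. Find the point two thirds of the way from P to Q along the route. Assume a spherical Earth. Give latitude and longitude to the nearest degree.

≈ lat 44°S, lon 88°W

From cos δ = sin φ₁ sin φ₂ + cos φ₁ cos φ₂ cos Δλ, the central angle is δ ≈ 1.318 rad (75.5°).
Interpolate at f = 2/3 with slerp weights a = sin((1−f)δ)/sin δ ≈ 0.439, b = sin(fδ)/sin δ ≈ 0.795.
p = a·p₁ + b·p₂ ≈ (0.021, -0.725, -0.689); φ = arcsin(p_z) ≈ -43.52°, λ = atan2(p_y, p_x) ≈ -88.35°.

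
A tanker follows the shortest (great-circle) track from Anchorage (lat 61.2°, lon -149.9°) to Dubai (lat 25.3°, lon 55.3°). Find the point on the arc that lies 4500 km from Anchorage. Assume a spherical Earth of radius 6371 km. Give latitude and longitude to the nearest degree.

≈ lat 73°, lon 88°

Convert each endpoint to a unit vector on the sphere (x = cos φ cos λ, y = cos φ sin λ, z = sin φ).
The central angle between the endpoints is δ = arccos(p₁·p₂) ≈ 1.590 rad (91.1°). The total great-circle distance is δ·R ≈ 1.590 × 6371 ≈ 10132 km, so the target fraction is f = 4500/10132 ≈ 0.444.
Interpolate at f ≈ 0.444 with slerp weights a = sin((1−f)δ)/sin δ ≈ 0.773, b = sin(fδ)/sin δ ≈ 0.649.
p = a·p₁ + b·p₂ ≈ (0.012, 0.296, 0.955); φ = arcsin(p_z) ≈ 72.79°, λ = atan2(p_y, p_x) ≈ 87.73°.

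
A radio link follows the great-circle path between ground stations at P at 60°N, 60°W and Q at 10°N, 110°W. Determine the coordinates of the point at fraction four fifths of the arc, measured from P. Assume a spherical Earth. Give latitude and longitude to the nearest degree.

Write both endpoints as unit vectors p₁, p₂ with components (cos φ cos λ, cos φ sin λ, sin φ).
The central angle between the endpoints is δ = arccos(p₁·p₂) ≈ 1.085 rad (62.2°).
Interpolate at f = 4/5 with slerp weights a = sin((1−f)δ)/sin δ ≈ 0.243, b = sin(fδ)/sin δ ≈ 0.863.
p = a·p₁ + b·p₂ ≈ (-0.230, -0.904, 0.361); φ = arcsin(p_z) ≈ 21.14°, λ = atan2(p_y, p_x) ≈ -104.26°.

≈ 21°N, 104°W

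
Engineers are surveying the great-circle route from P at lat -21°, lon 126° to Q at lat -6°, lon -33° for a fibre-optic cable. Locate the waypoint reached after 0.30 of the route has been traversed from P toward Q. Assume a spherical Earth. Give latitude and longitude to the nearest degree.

The haversine formula gives a central angle δ ≈ 2.549 rad (146.0°) between the endpoints.
Interpolate at f = 0.30 with slerp weights a = sin((1−f)δ)/sin δ ≈ 1.749, b = sin(fδ)/sin δ ≈ 1.239.
p = a·p₁ + b·p₂ ≈ (0.074, 0.650, -0.756); φ = arcsin(p_z) ≈ -49.14°, λ = atan2(p_y, p_x) ≈ 83.55°.

≈ lat -49°, lon 84°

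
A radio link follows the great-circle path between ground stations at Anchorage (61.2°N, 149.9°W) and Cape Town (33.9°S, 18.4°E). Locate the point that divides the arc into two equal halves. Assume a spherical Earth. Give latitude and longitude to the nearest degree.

≈ (41°N, 3°E)

From cos δ = sin φ₁ sin φ₂ + cos φ₁ cos φ₂ cos Δλ, the central angle is δ ≈ 2.647 rad (151.7°).
Interpolate at f = 1/2 with slerp weights a = sin((1−f)δ)/sin δ ≈ 2.044, b = sin(fδ)/sin δ ≈ 2.044.
p = a·p₁ + b·p₂ ≈ (0.758, 0.042, 0.651); φ = arcsin(p_z) ≈ 40.62°, λ = atan2(p_y, p_x) ≈ 3.15°.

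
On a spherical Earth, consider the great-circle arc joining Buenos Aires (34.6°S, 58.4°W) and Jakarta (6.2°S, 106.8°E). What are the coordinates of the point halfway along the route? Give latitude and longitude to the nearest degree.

Convert each endpoint to a unit vector on the sphere (x = cos φ cos λ, y = cos φ sin λ, z = sin φ).
The central angle between the endpoints is δ = arccos(p₁·p₂) ≈ 2.389 rad (136.9°).
Interpolate at f = 1/2 with slerp weights a = sin((1−f)δ)/sin δ ≈ 1.360, b = sin(fδ)/sin δ ≈ 1.360.
p = a·p₁ + b·p₂ ≈ (0.196, 0.341, -0.919); φ = arcsin(p_z) ≈ -66.84°, λ = atan2(p_y, p_x) ≈ 60.13°.

≈ 67°S, 60°E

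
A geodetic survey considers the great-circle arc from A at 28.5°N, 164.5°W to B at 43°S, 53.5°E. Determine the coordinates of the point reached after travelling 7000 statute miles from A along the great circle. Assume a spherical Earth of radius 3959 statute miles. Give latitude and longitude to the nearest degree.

≈ 37°S, 113°E

From cos δ = sin φ₁ sin φ₂ + cos φ₁ cos φ₂ cos Δλ, the central angle is δ ≈ 2.553 rad (146.3°). The total great-circle distance is δ·R ≈ 2.553 × 3959 ≈ 10109 mi, so the target fraction is f = 7000/10109 ≈ 0.692.
Interpolate at f ≈ 0.692 with slerp weights a = sin((1−f)δ)/sin δ ≈ 1.274, b = sin(fδ)/sin δ ≈ 1.767.
p = a·p₁ + b·p₂ ≈ (-0.310, 0.740, -0.597); φ = arcsin(p_z) ≈ -36.67°, λ = atan2(p_y, p_x) ≈ 112.75°.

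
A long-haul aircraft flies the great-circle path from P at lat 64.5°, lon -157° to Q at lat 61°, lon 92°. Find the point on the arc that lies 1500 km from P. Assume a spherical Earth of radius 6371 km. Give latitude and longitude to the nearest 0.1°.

From cos δ = sin φ₁ sin φ₂ + cos φ₁ cos φ₂ cos Δλ, the central angle is δ ≈ 0.775 rad (44.4°). The total great-circle distance is δ·R ≈ 0.775 × 6371 ≈ 4936 km, so the target fraction is f = 1500/4936 ≈ 0.304.
Interpolate at f ≈ 0.304 with slerp weights a = sin((1−f)δ)/sin δ ≈ 0.734, b = sin(fδ)/sin δ ≈ 0.333.
p = a·p₁ + b·p₂ ≈ (-0.297, 0.038, 0.954); φ = arcsin(p_z) ≈ 72.60°, λ = atan2(p_y, p_x) ≈ 172.68°.

≈ lat 72.6°, lon 172.7°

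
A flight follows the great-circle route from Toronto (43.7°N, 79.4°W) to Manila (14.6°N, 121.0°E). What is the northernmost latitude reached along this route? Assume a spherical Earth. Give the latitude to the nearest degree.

The great circle lies in the plane with unit normal n̂ = (p₁ × p₂)/|p₁ × p₂|.
Here n̂_z ≈ -0.278; the vertex latitude is φ_max = arccos|n̂_z| ≈ 73.8°.
Check via Clairaut: cos φ_max = |cos φ₁| · sin C = cos(43.7°)·sin(22.6°) ≈ 0.278, again giving ≈ 73.8°.

≈ 74°N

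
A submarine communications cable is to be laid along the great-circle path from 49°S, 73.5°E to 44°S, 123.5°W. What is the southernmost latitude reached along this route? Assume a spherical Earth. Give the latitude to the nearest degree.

The great circle lies in the plane with unit normal n̂ = (p₁ × p₂)/|p₁ × p₂|.
Here n̂_z ≈ +0.138; the vertex latitude is φ_max = arccos|n̂_z| ≈ 82.0°.

≈ 82°S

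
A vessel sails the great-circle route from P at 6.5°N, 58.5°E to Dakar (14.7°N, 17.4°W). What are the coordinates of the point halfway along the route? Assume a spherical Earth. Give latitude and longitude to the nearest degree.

The haversine formula gives a central angle δ ≈ 1.305 rad (74.8°) between the endpoints.
Interpolate at f = 1/2 with slerp weights a = sin((1−f)δ)/sin δ ≈ 0.629, b = sin(fδ)/sin δ ≈ 0.629.
p = a·p₁ + b·p₂ ≈ (0.907, 0.351, 0.231); φ = arcsin(p_z) ≈ 13.35°, λ = atan2(p_y, p_x) ≈ 21.15°.

≈ 13°N, 21°E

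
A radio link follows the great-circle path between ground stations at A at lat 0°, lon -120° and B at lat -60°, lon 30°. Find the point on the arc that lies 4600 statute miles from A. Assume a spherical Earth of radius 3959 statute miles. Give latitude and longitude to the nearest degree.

≈ lat -62°, lon -87°

Convert each endpoint to a unit vector on the sphere (x = cos φ cos λ, y = cos φ sin λ, z = sin φ).
The central angle between the endpoints is δ = arccos(p₁·p₂) ≈ 2.019 rad (115.7°). The total great-circle distance is δ·R ≈ 2.019 × 3959 ≈ 7992 mi, so the target fraction is f = 4600/7992 ≈ 0.576.
Interpolate at f ≈ 0.576 with slerp weights a = sin((1−f)δ)/sin δ ≈ 0.838, b = sin(fδ)/sin δ ≈ 1.018.
p = a·p₁ + b·p₂ ≈ (0.022, -0.472, -0.882); φ = arcsin(p_z) ≈ -61.83°, λ = atan2(p_y, p_x) ≈ -87.38°.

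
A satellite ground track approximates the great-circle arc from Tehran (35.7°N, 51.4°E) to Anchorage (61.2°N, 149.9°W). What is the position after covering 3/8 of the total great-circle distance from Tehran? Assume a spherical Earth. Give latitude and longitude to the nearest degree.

The haversine formula gives a central angle δ ≈ 1.423 rad (81.6°) between the endpoints.
Interpolate at f = 3/8 with slerp weights a = sin((1−f)δ)/sin δ ≈ 0.785, b = sin(fδ)/sin δ ≈ 0.514.
p = a·p₁ + b·p₂ ≈ (0.184, 0.374, 0.909); φ = arcsin(p_z) ≈ 65.37°, λ = atan2(p_y, p_x) ≈ 63.87°.

≈ (65°N, 64°E)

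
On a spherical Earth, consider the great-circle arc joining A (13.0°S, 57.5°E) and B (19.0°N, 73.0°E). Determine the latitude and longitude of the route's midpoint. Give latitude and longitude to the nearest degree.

Write both endpoints as unit vectors p₁, p₂ with components (cos φ cos λ, cos φ sin λ, sin φ).
The central angle between the endpoints is δ = arccos(p₁·p₂) ≈ 0.619 rad (35.5°).
Interpolate at f = 1/2 with slerp weights a = sin((1−f)δ)/sin δ ≈ 0.525, b = sin(fδ)/sin δ ≈ 0.525.
p = a·p₁ + b·p₂ ≈ (0.420, 0.906, 0.053); φ = arcsin(p_z) ≈ 3.03°, λ = atan2(p_y, p_x) ≈ 65.13°.

≈ (3°N, 65°E)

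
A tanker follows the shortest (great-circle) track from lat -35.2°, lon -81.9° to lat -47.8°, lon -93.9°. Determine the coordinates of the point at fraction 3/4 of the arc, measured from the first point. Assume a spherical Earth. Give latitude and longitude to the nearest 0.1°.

Write both endpoints as unit vectors p₁, p₂ with components (cos φ cos λ, cos φ sin λ, sin φ).
The central angle between the endpoints is δ = arccos(p₁·p₂) ≈ 0.269 rad (15.4°).
Interpolate at f = 3/4 with slerp weights a = sin((1−f)δ)/sin δ ≈ 0.253, b = sin(fδ)/sin δ ≈ 0.754.
p = a·p₁ + b·p₂ ≈ (-0.005, -0.710, -0.704); φ = arcsin(p_z) ≈ -44.77°, λ = atan2(p_y, p_x) ≈ -90.43°.

≈ lat -44.8°, lon -90.4°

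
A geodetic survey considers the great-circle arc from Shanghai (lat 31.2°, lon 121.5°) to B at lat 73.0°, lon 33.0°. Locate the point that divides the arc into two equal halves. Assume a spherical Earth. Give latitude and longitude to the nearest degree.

Write both endpoints as unit vectors p₁, p₂ with components (cos φ cos λ, cos φ sin λ, sin φ).
The central angle between the endpoints is δ = arccos(p₁·p₂) ≈ 1.045 rad (59.9°).
Interpolate at f = 1/2 with slerp weights a = sin((1−f)δ)/sin δ ≈ 0.577, b = sin(fδ)/sin δ ≈ 0.577.
p = a·p₁ + b·p₂ ≈ (-0.116, 0.513, 0.851); φ = arcsin(p_z) ≈ 58.28°, λ = atan2(p_y, p_x) ≈ 102.79°.

≈ lat 58°, lon 103°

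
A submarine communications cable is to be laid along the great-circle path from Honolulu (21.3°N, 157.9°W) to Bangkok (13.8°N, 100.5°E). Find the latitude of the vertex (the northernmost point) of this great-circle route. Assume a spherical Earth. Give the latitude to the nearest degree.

≈ 27°N

The great circle lies in the plane with unit normal n̂ = (p₁ × p₂)/|p₁ × p₂|.
Here n̂_z ≈ -0.890; the vertex latitude is φ_max = arccos|n̂_z| ≈ 27.1°.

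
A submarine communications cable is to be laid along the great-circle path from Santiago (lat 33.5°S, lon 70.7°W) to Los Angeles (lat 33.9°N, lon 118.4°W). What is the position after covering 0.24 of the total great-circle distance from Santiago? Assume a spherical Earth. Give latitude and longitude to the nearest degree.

Convert each endpoint to a unit vector on the sphere (x = cos φ cos λ, y = cos φ sin λ, z = sin φ).
The central angle between the endpoints is δ = arccos(p₁·p₂) ≈ 1.412 rad (80.9°).
Interpolate at f = 0.24 with slerp weights a = sin((1−f)δ)/sin δ ≈ 0.890, b = sin(fδ)/sin δ ≈ 0.337.
p = a·p₁ + b·p₂ ≈ (0.112, -0.946, -0.303); φ = arcsin(p_z) ≈ -17.66°, λ = atan2(p_y, p_x) ≈ -83.23°.

≈ lat 18°S, lon 83°W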